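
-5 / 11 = -0.45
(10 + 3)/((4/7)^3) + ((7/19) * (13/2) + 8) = 97361/1216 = 80.07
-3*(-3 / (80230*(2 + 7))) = 1 / 80230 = 0.00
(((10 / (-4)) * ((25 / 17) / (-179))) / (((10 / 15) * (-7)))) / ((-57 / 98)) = 875 / 115634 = 0.01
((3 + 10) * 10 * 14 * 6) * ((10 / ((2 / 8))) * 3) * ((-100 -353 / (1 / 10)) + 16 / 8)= -4754131200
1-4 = -3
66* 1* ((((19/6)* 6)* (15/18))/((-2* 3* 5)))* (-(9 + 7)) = 557.33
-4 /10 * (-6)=12 /5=2.40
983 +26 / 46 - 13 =22323 / 23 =970.57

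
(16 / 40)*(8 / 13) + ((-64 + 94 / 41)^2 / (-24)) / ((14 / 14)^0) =-103853249 / 655590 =-158.41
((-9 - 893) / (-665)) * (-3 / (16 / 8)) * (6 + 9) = -4059 / 133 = -30.52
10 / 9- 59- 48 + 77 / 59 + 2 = -54472 / 531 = -102.58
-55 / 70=-11 / 14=-0.79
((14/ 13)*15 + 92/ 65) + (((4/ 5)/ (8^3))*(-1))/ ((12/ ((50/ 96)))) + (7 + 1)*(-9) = -54.43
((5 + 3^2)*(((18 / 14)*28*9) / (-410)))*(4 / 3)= -14.75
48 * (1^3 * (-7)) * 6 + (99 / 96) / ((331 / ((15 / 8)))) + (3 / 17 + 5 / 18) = -26130684841 / 12964608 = -2015.54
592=592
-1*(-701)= 701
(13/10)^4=28561/10000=2.86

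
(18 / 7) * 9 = 162 / 7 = 23.14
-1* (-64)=64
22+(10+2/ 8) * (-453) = -18485/ 4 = -4621.25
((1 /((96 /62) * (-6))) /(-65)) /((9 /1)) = 31 /168480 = 0.00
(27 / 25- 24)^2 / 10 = 328329 / 6250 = 52.53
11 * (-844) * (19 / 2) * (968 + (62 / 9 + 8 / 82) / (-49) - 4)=-1537071174188 / 18081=-85010296.68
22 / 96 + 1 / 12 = 5 / 16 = 0.31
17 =17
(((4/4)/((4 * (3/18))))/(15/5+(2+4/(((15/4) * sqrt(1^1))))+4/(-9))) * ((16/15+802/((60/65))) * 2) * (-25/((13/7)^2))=-287719425/85514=-3364.59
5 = 5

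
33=33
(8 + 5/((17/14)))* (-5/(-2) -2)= 103/17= 6.06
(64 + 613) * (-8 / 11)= -492.36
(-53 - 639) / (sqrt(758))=-346 * sqrt(758) / 379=-25.13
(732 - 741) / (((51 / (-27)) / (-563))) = -45603 / 17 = -2682.53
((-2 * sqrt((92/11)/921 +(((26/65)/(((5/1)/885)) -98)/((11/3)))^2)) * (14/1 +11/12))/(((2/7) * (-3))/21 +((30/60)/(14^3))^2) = 5391147776 * sqrt(35306222781)/186812246115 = 5422.52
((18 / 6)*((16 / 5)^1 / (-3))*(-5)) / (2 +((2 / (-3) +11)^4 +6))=1296 / 924169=0.00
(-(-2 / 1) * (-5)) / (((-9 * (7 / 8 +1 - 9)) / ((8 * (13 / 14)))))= -4160 / 3591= -1.16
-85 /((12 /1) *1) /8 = -85 /96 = -0.89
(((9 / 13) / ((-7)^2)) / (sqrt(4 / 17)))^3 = 12393 * sqrt(17) / 2067798824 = 0.00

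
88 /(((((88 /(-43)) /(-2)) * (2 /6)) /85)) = 21930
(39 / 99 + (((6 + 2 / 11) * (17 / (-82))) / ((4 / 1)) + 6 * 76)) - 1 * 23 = 1171897 / 2706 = 433.07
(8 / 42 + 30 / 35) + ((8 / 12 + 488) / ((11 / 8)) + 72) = 428.44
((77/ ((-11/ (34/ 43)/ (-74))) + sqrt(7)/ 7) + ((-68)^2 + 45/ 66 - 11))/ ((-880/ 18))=-42768063/ 416240 - 9* sqrt(7)/ 3080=-102.76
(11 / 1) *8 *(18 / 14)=792 / 7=113.14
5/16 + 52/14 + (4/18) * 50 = 15259/1008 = 15.14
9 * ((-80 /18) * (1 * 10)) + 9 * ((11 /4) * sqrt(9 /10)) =-400 + 297 * sqrt(10) /40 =-376.52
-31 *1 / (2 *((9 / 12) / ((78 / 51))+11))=-1.35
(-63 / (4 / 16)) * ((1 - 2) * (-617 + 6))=-153972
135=135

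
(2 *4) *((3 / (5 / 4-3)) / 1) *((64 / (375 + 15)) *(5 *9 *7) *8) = -5671.38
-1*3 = -3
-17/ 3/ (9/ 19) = -323/ 27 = -11.96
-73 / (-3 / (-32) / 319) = -745184 / 3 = -248394.67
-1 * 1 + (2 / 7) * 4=1 / 7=0.14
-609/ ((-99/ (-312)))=-21112/ 11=-1919.27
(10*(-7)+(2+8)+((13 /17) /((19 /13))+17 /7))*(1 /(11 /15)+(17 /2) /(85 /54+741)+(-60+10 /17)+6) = 4575458628884 /1541285263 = 2968.60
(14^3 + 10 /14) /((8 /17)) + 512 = 355293 /56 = 6344.52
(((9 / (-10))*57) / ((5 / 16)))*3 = -12312 / 25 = -492.48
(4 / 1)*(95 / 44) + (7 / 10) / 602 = 81711 / 9460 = 8.64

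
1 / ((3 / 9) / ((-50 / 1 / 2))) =-75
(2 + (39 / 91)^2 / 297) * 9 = 9705 / 539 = 18.01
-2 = -2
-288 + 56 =-232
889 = 889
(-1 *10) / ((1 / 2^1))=-20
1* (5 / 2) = 5 / 2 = 2.50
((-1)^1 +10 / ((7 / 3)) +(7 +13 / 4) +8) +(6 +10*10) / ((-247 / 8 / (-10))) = 386381 / 6916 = 55.87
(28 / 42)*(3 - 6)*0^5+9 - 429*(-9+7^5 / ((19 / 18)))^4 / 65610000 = -874330959064896285 / 2085136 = -419316034572.76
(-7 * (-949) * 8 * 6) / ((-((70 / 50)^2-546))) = 1138800 / 1943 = 586.10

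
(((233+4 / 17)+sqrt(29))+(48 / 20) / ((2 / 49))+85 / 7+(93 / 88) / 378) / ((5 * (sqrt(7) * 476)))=sqrt(7) * (942480 * sqrt(29)+286684459) / 15701716800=0.05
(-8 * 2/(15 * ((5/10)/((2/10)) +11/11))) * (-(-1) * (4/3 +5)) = -608/315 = -1.93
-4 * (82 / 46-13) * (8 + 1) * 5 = 46440 / 23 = 2019.13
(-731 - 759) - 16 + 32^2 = -482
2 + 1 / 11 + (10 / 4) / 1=101 / 22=4.59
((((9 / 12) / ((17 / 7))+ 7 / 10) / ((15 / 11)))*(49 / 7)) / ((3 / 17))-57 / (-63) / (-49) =9053273 / 308700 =29.33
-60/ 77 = -0.78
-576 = -576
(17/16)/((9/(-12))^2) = 17/9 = 1.89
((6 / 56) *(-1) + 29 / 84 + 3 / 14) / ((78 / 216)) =114 / 91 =1.25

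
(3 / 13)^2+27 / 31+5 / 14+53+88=10435769 / 73346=142.28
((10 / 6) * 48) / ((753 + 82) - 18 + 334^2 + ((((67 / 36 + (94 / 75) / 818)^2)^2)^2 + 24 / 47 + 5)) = 1267401989438540154207913124901600000000000000000 / 1782654768352858951822018111425825231475261656625007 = 0.00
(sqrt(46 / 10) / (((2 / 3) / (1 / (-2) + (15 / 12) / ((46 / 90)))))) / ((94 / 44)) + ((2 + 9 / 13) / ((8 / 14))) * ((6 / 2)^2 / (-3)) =-735 / 52 + 5907 * sqrt(115) / 21620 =-11.20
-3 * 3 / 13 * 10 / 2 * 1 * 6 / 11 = -270 / 143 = -1.89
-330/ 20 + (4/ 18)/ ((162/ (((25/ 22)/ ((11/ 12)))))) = -970199/ 58806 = -16.50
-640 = -640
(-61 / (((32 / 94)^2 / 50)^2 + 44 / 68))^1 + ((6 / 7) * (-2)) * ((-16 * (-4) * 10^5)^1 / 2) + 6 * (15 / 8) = -5485797.31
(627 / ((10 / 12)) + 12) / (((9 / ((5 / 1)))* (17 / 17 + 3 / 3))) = 212.33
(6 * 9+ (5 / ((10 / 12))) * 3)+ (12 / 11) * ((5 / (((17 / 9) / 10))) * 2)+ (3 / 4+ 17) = 110333 / 748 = 147.50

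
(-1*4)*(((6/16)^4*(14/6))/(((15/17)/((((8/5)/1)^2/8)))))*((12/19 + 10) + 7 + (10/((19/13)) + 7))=-2.11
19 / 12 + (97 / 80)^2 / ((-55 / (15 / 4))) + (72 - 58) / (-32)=883319 / 844800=1.05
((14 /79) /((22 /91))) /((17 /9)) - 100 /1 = -1471567 /14773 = -99.61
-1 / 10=-0.10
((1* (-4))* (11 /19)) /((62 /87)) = -1914 /589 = -3.25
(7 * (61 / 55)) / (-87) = -427 / 4785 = -0.09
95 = 95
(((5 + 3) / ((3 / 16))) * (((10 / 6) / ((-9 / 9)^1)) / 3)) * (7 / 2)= -2240 / 27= -82.96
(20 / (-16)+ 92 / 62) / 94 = 0.00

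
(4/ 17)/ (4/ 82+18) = 41/ 3145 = 0.01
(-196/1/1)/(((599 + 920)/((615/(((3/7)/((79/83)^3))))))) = -159.66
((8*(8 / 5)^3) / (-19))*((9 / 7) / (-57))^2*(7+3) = -73728 / 8402275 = -0.01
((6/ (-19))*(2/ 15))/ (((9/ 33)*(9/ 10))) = -88/ 513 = -0.17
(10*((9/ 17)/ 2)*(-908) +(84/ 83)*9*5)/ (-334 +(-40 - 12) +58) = 415890/ 57851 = 7.19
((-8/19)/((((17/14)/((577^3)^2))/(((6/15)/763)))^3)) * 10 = -51459385221103352384491929621646673563243789586400256/3022176801575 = -17027258363668671026034540000000000000000.00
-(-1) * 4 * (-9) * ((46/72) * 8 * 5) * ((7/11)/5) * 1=-1288/11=-117.09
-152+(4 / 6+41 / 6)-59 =-407 / 2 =-203.50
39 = 39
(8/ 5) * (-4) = -32/ 5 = -6.40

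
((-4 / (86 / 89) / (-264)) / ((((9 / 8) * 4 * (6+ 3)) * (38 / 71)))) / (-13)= -6319 / 113559732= -0.00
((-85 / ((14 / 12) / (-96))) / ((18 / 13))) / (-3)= -35360 / 21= -1683.81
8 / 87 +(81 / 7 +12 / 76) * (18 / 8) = 306434 / 11571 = 26.48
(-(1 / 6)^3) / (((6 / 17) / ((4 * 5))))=-85 / 324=-0.26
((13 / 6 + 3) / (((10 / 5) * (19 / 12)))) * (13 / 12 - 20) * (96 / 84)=-14074 / 399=-35.27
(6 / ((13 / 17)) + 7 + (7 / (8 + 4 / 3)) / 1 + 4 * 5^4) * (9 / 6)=392433 / 104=3773.39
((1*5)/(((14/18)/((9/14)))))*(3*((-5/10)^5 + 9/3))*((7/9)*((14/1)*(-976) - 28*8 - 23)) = -178408575/448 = -398233.43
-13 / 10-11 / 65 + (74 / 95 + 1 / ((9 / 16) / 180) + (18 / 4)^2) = 339.56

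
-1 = -1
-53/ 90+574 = 51607/ 90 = 573.41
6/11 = 0.55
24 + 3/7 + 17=290/7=41.43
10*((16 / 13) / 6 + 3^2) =3590 / 39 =92.05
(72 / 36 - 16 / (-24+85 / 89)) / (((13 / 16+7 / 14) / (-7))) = -14.37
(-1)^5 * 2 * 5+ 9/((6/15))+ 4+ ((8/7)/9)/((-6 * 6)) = 18707/1134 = 16.50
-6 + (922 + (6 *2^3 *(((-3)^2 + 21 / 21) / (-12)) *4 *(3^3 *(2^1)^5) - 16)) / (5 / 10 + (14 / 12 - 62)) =2270.25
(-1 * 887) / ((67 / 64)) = -847.28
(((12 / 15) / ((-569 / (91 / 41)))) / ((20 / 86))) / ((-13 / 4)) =2408 / 583225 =0.00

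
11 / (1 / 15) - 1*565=-400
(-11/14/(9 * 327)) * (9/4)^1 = -11/18312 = -0.00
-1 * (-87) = 87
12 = 12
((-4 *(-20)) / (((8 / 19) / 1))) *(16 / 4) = 760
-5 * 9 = -45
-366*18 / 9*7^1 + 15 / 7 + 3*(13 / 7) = -5116.29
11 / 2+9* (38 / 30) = 169 / 10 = 16.90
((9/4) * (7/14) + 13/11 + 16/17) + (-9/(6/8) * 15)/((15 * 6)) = 1867/1496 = 1.25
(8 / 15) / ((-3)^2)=8 / 135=0.06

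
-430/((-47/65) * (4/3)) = 41925/94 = 446.01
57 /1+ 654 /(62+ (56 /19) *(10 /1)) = 64.15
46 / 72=0.64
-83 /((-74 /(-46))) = -1909 /37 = -51.59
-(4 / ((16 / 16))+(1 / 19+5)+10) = -362 / 19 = -19.05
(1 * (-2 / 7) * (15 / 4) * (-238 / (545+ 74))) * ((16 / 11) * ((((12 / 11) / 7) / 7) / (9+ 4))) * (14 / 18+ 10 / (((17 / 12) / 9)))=3148480 / 47710663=0.07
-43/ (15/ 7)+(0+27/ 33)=-3176/ 165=-19.25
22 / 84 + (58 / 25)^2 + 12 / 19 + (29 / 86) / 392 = 7538306701 / 1200990000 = 6.28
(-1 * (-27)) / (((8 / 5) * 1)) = 135 / 8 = 16.88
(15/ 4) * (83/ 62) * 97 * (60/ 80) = 362295/ 992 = 365.22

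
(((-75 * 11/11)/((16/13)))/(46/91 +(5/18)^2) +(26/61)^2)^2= 712641802867209220681/65378519550679696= 10900.24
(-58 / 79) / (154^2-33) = -58 / 1870957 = -0.00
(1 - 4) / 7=-3 / 7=-0.43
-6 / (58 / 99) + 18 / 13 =-3339 / 377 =-8.86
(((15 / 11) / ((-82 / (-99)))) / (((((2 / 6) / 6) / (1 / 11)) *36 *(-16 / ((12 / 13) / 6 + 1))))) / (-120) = 135 / 3001856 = 0.00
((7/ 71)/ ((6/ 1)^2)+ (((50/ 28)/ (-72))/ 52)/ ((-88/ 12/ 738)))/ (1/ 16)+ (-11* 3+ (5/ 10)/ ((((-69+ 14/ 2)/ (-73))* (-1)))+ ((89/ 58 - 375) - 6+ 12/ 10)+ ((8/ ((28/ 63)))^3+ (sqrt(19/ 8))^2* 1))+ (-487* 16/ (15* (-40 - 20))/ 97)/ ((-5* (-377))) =100835010553665781/ 18592813239000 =5423.33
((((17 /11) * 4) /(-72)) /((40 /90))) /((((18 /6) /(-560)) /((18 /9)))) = 2380 /33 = 72.12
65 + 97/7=552/7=78.86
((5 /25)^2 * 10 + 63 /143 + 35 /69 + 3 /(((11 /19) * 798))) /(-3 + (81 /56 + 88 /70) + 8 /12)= 3741604 /1022879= 3.66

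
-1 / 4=-0.25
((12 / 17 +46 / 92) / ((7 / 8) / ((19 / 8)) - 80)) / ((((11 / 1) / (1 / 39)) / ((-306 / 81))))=779 / 5841693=0.00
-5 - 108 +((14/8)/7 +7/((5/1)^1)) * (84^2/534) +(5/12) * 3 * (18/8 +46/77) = -48046931/548240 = -87.64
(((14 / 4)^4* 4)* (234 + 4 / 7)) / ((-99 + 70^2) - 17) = 29.43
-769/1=-769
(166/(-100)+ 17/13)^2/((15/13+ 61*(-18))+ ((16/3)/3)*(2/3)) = -1415907/12498752500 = -0.00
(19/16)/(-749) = -19/11984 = -0.00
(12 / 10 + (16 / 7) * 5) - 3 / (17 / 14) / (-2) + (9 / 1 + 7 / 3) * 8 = 186587 / 1785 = 104.53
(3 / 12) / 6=1 / 24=0.04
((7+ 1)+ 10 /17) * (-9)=-1314 /17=-77.29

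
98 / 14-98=-91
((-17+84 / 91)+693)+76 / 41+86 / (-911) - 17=321288459 / 485563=661.68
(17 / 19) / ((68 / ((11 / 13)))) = 0.01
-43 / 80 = -0.54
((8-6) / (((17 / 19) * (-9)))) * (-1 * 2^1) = 76 / 153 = 0.50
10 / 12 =5 / 6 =0.83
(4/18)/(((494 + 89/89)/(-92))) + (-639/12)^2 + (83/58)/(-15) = 5861165371/2067120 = 2835.43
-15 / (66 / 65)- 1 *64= -1733 / 22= -78.77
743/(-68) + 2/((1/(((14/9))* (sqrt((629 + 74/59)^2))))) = 1949.86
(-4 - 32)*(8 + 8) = -576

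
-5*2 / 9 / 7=-10 / 63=-0.16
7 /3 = 2.33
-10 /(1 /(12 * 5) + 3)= -600 /181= -3.31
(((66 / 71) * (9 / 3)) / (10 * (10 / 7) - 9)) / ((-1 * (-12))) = 231 / 5254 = 0.04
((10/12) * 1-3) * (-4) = 26/3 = 8.67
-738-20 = -758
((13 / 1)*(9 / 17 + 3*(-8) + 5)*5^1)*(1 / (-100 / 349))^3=86759948509 / 1700000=51035.26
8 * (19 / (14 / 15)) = 1140 / 7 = 162.86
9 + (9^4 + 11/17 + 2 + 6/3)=111769/17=6574.65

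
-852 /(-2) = 426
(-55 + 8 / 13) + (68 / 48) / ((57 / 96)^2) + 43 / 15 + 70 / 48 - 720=-431403733 / 563160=-766.04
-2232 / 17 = -131.29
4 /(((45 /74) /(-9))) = -296 /5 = -59.20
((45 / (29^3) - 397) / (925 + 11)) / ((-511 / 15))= 0.01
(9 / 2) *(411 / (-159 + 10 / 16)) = -14796 / 1267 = -11.68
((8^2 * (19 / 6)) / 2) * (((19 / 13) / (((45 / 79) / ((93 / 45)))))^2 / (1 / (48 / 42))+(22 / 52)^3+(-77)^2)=12698245611929726 / 21021170625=604069.39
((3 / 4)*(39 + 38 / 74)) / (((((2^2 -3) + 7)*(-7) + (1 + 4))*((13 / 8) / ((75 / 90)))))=-430 / 1443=-0.30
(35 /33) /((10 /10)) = 35 /33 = 1.06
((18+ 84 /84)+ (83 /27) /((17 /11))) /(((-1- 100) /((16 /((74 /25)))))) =-1926800 /1715283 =-1.12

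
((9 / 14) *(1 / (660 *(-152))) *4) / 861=-1 / 33590480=-0.00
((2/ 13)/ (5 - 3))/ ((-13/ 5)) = -5/ 169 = -0.03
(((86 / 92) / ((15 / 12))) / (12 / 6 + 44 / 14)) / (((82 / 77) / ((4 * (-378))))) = -206.45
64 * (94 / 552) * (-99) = -24816 / 23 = -1078.96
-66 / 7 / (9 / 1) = -22 / 21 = -1.05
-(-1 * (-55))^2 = -3025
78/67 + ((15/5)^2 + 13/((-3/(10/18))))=14032/1809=7.76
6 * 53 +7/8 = 2551/8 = 318.88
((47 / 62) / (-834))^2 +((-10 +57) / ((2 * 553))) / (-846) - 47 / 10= -3860739771783 / 821425359440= -4.70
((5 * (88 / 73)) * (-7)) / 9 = -4.69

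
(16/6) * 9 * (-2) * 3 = -144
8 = 8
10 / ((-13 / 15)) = -150 / 13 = -11.54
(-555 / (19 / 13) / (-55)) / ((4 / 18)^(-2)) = 0.34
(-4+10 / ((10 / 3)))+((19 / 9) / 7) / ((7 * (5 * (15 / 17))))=-32752 / 33075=-0.99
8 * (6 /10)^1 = 24 /5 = 4.80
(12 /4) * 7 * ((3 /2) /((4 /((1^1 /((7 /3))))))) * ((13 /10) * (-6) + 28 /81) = -25.16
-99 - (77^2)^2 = -35153140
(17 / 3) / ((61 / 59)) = 1003 / 183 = 5.48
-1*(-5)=5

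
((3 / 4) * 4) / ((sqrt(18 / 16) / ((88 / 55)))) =4.53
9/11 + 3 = 42/11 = 3.82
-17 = -17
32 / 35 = 0.91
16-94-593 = -671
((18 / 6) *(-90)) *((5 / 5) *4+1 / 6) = -1125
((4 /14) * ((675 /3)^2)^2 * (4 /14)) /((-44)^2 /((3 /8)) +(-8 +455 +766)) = 30754687500 /937223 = 32814.70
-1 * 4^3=-64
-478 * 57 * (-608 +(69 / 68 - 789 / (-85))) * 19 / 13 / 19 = 2768452437 / 2210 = 1252693.41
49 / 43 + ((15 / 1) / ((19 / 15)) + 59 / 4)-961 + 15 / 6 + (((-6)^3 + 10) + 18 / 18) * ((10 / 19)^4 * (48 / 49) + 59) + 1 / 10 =-71618037843311 / 5491726940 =-13041.08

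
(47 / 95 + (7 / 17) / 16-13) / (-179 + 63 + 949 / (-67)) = 21605557 / 225350640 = 0.10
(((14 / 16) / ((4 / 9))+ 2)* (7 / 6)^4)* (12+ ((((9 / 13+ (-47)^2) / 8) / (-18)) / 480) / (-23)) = 37815717973061 / 428548423680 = 88.24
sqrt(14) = 3.74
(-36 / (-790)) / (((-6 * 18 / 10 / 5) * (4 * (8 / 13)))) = -65 / 7584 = -0.01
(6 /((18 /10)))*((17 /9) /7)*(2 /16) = 0.11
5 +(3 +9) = 17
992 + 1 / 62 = 992.02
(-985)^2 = 970225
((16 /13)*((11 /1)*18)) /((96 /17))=561 /13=43.15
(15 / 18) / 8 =5 / 48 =0.10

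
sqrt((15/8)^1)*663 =907.85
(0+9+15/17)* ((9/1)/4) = 378/17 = 22.24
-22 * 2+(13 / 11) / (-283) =-136985 / 3113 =-44.00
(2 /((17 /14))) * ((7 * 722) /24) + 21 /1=18760 /51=367.84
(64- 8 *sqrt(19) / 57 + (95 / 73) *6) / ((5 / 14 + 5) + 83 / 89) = 6531532 / 572101- 9968 *sqrt(19) / 446709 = 11.32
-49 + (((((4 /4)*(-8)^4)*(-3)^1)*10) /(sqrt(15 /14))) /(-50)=2325.27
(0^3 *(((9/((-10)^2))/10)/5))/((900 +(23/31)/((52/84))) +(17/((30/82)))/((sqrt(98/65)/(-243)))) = 0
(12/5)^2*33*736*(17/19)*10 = 118914048/95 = 1251726.82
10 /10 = 1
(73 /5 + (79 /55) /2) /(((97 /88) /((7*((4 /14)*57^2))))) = 90302.10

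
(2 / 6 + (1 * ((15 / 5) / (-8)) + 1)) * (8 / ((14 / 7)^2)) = 23 / 12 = 1.92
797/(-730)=-797/730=-1.09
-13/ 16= -0.81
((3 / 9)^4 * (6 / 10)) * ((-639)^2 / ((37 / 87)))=1315701 / 185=7111.90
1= 1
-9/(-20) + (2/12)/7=199/420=0.47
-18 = -18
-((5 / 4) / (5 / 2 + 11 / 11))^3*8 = -125 / 343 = -0.36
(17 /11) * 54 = 918 /11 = 83.45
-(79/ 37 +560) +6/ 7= -145371/ 259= -561.28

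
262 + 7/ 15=3937/ 15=262.47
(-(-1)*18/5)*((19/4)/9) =19/10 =1.90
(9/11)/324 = 1/396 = 0.00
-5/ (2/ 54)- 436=-571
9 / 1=9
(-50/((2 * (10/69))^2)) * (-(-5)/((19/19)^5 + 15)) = -185.98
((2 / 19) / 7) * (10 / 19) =20 / 2527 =0.01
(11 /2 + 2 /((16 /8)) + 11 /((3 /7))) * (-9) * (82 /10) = -23739 /10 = -2373.90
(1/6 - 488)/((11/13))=-38051/66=-576.53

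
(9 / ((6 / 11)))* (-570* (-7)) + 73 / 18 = 1185103 / 18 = 65839.06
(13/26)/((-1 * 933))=-1/1866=-0.00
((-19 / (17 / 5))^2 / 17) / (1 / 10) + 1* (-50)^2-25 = 12249925 / 4913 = 2493.37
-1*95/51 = -95/51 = -1.86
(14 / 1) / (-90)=-7 / 45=-0.16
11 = 11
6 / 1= 6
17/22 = 0.77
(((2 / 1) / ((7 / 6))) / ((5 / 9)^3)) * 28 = 34992 / 125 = 279.94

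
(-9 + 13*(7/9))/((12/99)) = 55/6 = 9.17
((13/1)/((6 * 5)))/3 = 13/90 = 0.14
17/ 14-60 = -823/ 14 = -58.79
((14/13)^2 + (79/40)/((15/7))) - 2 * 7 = -1208543/101400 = -11.92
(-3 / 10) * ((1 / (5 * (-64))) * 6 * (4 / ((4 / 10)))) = 9 / 160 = 0.06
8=8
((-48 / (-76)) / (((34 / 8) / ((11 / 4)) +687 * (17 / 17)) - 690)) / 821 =-33 / 62396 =-0.00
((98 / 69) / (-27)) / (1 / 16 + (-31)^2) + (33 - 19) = 401061346 / 28647351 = 14.00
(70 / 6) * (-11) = -128.33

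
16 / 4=4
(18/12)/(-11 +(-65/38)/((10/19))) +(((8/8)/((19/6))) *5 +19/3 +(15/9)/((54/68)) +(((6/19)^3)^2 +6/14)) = 275695507820/26675014527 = 10.34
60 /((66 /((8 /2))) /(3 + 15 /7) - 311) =-1440 /7387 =-0.19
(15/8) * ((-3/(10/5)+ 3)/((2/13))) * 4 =585/8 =73.12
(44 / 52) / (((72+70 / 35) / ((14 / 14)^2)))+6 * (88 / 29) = 508255 / 27898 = 18.22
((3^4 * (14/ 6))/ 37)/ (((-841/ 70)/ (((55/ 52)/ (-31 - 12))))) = 363825/ 34788806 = 0.01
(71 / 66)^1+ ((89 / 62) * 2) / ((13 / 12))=99101 / 26598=3.73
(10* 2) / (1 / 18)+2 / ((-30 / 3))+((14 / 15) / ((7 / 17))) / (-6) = 16174 / 45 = 359.42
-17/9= -1.89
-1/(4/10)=-5/2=-2.50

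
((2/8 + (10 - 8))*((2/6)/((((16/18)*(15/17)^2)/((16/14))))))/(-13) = -867/9100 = -0.10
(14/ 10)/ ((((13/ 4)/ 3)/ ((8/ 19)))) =0.54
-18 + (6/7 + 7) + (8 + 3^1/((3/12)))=69/7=9.86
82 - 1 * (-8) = 90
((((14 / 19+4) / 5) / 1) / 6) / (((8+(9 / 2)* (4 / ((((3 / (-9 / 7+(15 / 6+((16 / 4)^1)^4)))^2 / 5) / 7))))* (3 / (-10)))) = -140 / 1231886223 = -0.00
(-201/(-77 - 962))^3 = 8120601/1121622319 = 0.01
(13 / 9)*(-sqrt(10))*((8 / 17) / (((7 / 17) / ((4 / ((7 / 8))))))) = -3328*sqrt(10) / 441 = -23.86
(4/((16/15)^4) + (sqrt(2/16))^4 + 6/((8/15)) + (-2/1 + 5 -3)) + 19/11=2898507/180224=16.08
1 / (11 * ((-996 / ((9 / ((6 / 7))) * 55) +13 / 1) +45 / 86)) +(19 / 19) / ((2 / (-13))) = -5072443 / 781302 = -6.49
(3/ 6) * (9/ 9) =1/ 2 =0.50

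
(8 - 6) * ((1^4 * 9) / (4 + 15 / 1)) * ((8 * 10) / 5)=288 / 19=15.16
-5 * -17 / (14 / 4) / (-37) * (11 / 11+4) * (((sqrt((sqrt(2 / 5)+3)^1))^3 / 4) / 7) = -17 * sqrt(5) * (sqrt(10)+15)^(3 / 2) / 3626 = -0.81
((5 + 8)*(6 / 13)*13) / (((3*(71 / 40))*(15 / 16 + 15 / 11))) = 36608 / 5751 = 6.37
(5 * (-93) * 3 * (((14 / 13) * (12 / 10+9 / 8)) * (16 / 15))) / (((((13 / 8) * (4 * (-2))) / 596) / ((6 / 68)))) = 216501768 / 14365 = 15071.48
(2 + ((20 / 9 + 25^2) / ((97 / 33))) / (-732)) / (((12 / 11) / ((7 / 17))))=28022533 / 43454448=0.64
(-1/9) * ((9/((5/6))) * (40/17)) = -48/17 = -2.82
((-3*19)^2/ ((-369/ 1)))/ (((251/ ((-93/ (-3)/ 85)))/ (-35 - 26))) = 682651/ 874735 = 0.78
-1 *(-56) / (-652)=-14 / 163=-0.09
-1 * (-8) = 8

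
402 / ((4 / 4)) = 402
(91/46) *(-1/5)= -91/230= -0.40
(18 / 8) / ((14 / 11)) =99 / 56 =1.77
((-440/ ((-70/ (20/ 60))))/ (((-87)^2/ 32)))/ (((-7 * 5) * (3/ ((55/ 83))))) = -15488/ 277048107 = -0.00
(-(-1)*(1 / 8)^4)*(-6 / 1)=-3 / 2048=-0.00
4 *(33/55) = 12/5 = 2.40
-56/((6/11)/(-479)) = 147532/3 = 49177.33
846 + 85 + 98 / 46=21462 / 23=933.13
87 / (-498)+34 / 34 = 137 / 166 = 0.83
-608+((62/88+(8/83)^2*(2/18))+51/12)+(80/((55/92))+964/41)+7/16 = -445.28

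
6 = 6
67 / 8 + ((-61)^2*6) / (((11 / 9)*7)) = 1612631 / 616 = 2617.91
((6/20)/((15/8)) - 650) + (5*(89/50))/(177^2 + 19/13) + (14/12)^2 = -118855233823/183283200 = -648.48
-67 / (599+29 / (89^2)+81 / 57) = -10083433 / 90363319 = -0.11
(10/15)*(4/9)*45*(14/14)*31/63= 1240/189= 6.56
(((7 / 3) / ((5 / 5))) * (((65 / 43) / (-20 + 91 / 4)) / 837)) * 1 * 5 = 0.01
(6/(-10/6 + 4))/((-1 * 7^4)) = -18/16807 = -0.00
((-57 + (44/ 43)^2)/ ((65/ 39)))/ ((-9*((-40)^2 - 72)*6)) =103457/ 254274480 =0.00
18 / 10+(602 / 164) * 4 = 3379 / 205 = 16.48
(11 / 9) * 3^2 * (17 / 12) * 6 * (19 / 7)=3553 / 14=253.79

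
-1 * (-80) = 80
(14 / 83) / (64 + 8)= 7 / 2988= 0.00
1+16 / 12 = 7 / 3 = 2.33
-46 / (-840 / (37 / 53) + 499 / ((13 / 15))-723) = 11063 / 324789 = 0.03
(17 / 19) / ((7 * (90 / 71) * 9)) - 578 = -62266733 / 107730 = -577.99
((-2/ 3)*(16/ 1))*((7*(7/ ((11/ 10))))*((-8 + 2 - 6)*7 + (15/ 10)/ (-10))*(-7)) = -279888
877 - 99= 778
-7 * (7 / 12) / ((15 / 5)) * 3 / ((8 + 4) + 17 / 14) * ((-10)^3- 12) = 173558 / 555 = 312.72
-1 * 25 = -25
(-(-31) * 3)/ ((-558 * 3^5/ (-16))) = 0.01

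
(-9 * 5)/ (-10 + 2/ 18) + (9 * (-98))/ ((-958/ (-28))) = -904977/ 42631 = -21.23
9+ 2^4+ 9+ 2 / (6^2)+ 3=667 / 18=37.06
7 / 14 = 1 / 2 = 0.50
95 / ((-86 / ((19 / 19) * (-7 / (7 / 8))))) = 380 / 43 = 8.84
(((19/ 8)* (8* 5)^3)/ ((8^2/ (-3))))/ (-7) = 7125/ 7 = 1017.86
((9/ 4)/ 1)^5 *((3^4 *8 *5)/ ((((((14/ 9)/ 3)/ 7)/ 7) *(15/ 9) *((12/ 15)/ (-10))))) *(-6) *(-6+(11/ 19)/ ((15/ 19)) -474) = -97480806339735/ 256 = -380784399764.59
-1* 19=-19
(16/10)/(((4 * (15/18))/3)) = 36/25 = 1.44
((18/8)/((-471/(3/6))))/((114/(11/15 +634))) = -9521/715920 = -0.01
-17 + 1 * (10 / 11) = -177 / 11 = -16.09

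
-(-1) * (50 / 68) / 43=25 / 1462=0.02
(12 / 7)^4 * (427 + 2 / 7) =62021376 / 16807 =3690.21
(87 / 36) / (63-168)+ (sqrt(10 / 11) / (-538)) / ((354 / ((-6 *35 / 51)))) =-29 / 1260+ 35 *sqrt(110) / 17807262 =-0.02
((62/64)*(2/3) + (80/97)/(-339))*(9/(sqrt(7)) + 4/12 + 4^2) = 1015533*sqrt(7)/1227632 + 5529013/526128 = 12.70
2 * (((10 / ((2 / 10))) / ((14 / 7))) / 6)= 25 / 3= 8.33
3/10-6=-57/10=-5.70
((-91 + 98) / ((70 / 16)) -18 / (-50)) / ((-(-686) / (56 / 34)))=2 / 425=0.00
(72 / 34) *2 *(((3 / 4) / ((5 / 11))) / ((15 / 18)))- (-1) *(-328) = -135836 / 425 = -319.61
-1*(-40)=40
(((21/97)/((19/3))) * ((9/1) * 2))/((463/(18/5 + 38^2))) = 8207892/4266545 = 1.92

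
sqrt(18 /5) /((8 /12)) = 9 * sqrt(10) /10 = 2.85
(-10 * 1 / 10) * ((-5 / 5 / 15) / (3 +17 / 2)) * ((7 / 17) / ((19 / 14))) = 196 / 111435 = 0.00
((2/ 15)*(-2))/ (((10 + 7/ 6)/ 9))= -72/ 335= -0.21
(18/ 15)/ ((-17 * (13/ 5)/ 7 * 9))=-14/ 663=-0.02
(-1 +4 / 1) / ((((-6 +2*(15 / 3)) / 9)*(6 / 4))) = 9 / 2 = 4.50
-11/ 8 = -1.38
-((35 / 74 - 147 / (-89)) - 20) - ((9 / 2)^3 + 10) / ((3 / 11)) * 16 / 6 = -57549271 / 59274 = -970.90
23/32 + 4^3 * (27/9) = 6167/32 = 192.72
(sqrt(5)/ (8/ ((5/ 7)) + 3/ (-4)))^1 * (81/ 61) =1620 * sqrt(5)/ 12749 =0.28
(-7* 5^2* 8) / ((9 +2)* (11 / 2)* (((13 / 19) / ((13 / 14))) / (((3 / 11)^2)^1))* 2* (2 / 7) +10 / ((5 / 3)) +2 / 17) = -1017450 / 253343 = -4.02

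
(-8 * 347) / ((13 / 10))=-27760 / 13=-2135.38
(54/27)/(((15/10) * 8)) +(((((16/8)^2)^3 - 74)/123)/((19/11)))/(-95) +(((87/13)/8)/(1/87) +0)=336858247/4617912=72.95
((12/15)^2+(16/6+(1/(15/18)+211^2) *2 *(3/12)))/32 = 3339661/4800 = 695.76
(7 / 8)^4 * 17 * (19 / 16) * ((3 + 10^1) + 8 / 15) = 157431169 / 983040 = 160.15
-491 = -491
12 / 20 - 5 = -22 / 5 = -4.40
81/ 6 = 13.50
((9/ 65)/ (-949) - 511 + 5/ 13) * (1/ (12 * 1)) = -31497319/ 740220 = -42.55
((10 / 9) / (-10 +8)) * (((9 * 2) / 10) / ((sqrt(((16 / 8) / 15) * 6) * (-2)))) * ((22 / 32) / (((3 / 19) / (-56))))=-136.31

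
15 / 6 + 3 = 11 / 2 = 5.50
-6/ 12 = -1/ 2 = -0.50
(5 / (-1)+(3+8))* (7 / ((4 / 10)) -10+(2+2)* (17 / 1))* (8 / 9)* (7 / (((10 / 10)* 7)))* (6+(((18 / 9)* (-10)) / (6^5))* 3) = 2412.89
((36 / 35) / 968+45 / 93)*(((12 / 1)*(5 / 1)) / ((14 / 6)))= 2291922 / 183799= 12.47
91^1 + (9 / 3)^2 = 100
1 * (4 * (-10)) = -40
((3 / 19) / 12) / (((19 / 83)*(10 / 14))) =581 / 7220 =0.08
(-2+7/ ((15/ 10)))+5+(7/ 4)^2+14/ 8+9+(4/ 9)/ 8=3101/ 144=21.53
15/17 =0.88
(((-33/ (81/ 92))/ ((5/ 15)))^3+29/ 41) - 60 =-42495555047/ 29889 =-1421779.08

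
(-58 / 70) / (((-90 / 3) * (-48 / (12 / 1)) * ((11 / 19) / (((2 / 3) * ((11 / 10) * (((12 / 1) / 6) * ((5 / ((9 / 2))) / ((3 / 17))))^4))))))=-7363211360 / 33480783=-219.92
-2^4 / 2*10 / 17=-80 / 17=-4.71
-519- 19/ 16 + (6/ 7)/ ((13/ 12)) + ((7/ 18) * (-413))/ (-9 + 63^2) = -210582296/ 405405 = -519.44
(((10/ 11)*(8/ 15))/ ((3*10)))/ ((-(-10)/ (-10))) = -8/ 495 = -0.02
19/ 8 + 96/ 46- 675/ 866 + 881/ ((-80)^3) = 18768378121/ 5099008000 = 3.68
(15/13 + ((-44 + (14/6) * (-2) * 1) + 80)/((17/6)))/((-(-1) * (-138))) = -2699/30498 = -0.09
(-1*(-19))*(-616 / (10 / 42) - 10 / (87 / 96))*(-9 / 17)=64423224 / 2465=26135.18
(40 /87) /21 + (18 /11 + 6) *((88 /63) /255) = 9896 /155295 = 0.06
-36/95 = -0.38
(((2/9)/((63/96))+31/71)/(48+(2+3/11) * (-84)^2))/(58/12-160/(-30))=0.00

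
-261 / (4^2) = -261 / 16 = -16.31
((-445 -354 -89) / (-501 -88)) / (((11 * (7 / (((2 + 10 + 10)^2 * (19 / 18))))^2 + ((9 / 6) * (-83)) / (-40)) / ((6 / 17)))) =3593061120 / 21031101251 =0.17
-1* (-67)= 67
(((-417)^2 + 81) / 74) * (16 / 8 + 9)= 956835 / 37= 25860.41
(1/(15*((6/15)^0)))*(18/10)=0.12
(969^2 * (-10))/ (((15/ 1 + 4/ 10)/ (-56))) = 375584400/ 11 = 34144036.36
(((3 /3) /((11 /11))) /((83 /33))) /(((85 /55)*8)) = 363 /11288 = 0.03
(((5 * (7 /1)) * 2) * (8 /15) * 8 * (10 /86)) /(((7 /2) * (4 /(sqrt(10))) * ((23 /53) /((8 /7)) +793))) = 135680 * sqrt(10) /43394697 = 0.01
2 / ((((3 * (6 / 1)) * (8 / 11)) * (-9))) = -11 / 648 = -0.02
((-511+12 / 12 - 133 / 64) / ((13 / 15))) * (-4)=37815 / 16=2363.44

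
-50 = -50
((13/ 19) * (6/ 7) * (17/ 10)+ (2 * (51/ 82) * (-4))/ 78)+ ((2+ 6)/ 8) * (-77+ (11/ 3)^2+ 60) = -8365319/ 3190005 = -2.62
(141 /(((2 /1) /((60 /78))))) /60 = 47 /52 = 0.90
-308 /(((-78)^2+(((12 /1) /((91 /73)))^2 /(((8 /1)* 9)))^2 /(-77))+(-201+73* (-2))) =-1626323775076 /30292806853825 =-0.05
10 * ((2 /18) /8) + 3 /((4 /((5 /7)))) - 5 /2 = -115 /63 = -1.83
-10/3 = -3.33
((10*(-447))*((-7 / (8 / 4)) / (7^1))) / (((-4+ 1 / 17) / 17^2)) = -10980555 / 67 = -163888.88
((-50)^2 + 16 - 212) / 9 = 256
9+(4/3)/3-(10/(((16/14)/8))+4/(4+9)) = -7121/117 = -60.86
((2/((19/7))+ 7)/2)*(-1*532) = -2058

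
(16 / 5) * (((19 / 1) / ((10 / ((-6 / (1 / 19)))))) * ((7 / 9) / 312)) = -5054 / 2925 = -1.73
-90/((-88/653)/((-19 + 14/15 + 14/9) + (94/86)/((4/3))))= -7209773/688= -10479.32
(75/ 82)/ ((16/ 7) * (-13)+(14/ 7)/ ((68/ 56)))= -1785/ 54776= -0.03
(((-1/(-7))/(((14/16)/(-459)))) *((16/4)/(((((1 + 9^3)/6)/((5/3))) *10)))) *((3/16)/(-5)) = 1377/89425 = 0.02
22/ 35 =0.63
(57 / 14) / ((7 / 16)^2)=7296 / 343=21.27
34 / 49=0.69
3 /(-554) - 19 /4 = -4.76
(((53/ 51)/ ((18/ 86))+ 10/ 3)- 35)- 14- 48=-40714/ 459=-88.70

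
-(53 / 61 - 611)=37218 / 61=610.13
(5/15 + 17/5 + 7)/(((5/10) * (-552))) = -7/180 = -0.04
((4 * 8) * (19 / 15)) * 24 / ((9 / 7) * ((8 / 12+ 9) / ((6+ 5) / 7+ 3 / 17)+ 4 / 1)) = 79.39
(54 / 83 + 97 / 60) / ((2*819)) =1613 / 1165320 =0.00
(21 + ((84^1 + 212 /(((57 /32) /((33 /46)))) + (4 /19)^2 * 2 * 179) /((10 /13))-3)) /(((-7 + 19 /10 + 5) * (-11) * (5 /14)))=300862128 /456665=658.82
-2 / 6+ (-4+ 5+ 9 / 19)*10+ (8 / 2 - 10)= 479 / 57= 8.40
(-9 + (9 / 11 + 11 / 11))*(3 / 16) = -1.35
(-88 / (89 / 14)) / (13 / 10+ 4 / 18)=-110880 / 12193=-9.09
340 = 340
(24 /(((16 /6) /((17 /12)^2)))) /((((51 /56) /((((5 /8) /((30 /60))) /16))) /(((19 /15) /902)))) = 2261 /1039104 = 0.00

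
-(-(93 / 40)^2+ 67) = -98551 / 1600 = -61.59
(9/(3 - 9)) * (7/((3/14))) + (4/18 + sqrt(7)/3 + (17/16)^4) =-28018615/589824 + sqrt(7)/3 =-46.62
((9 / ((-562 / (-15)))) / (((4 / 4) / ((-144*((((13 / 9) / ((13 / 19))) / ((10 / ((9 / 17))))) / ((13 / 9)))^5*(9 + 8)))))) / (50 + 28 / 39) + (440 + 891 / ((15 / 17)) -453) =3304073698800731314621 / 3314680783897145000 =996.80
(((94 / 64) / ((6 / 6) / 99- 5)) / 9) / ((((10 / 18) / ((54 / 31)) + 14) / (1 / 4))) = -125631 / 220015744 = -0.00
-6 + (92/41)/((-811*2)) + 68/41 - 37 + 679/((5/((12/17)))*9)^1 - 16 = -395900569/8479005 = -46.69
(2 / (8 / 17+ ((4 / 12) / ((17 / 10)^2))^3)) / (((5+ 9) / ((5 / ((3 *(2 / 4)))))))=1086190605 / 1076911892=1.01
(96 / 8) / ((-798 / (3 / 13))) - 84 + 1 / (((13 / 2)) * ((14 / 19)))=-83.79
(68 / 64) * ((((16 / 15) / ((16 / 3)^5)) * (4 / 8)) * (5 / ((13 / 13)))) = 1377 / 2097152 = 0.00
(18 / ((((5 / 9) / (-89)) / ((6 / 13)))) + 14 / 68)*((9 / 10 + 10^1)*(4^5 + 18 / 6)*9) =-227910376683 / 1700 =-134064927.46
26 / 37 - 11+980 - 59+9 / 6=67503 / 74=912.20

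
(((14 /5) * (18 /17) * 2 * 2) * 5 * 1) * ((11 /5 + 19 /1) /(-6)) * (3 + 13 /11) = -819168 /935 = -876.12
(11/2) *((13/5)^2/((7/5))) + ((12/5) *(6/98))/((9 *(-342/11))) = 2225179/83790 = 26.56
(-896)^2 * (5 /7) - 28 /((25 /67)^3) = 8951578636 /15625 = 572901.03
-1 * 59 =-59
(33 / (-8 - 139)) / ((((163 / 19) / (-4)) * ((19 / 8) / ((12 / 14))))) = 2112 / 55909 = 0.04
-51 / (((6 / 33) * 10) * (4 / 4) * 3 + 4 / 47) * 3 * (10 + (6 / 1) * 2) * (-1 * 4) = 870111 / 358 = 2430.48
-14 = -14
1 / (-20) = -1 / 20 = -0.05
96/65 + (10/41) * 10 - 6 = -5554/2665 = -2.08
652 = 652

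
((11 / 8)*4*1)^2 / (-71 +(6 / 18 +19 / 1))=-0.59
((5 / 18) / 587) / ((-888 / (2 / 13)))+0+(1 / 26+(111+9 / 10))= 34133927879 / 304934760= 111.94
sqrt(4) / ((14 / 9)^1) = 9 / 7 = 1.29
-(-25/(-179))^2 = -625/32041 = -0.02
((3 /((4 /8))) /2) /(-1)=-3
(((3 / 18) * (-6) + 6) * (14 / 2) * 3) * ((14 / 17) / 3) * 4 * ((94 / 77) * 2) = 52640 / 187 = 281.50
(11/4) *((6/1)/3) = 11/2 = 5.50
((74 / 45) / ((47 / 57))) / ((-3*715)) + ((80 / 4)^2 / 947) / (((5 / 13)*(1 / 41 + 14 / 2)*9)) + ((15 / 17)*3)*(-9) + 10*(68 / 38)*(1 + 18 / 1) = 138560661945383 / 438215584950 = 316.19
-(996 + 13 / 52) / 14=-3985 / 56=-71.16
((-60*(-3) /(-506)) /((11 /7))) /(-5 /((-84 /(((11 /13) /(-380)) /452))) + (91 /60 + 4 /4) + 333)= -118164009600 /175134607831271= -0.00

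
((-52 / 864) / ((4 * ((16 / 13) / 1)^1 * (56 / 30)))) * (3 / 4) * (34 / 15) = -2873 / 258048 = -0.01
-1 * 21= -21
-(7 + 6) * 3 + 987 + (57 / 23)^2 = 504741 / 529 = 954.14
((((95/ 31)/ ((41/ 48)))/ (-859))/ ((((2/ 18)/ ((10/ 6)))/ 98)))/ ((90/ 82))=-148960/ 26629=-5.59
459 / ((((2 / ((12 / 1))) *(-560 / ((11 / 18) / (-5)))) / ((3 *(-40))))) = -5049 / 70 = -72.13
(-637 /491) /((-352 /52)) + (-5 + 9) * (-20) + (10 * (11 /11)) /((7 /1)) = -23706433 /302456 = -78.38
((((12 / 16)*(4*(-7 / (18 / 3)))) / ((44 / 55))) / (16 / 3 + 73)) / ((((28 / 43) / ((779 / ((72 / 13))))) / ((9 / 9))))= -435461 / 36096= -12.06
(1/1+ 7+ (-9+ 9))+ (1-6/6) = 8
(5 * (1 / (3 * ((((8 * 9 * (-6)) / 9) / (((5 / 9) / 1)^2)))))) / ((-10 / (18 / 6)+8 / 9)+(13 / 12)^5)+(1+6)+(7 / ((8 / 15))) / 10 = 94676237 / 11374224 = 8.32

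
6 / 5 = 1.20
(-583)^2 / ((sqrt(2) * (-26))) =-339889 * sqrt(2) / 52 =-9243.76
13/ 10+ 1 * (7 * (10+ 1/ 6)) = 1087/ 15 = 72.47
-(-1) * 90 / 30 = 3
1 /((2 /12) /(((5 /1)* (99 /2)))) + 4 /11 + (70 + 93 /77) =10896 /7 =1556.57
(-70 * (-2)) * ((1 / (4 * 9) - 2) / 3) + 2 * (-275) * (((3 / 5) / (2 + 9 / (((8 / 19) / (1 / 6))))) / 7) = -1690715 / 16821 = -100.51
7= 7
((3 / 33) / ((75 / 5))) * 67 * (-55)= -67 / 3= -22.33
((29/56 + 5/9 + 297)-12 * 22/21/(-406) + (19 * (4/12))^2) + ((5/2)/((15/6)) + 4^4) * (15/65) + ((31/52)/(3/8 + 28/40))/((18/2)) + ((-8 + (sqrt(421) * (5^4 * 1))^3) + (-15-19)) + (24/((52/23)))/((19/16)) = 30470167447/83588904 + 102783203125 * sqrt(421) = 2108935006852.71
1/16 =0.06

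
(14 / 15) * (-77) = -1078 / 15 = -71.87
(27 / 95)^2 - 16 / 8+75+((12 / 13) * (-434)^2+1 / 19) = 173940.21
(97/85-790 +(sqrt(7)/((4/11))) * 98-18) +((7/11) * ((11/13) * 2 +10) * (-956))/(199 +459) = -467122103/571285 +539 * sqrt(7)/2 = -104.64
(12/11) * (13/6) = 26/11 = 2.36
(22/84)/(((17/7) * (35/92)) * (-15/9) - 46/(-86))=-0.26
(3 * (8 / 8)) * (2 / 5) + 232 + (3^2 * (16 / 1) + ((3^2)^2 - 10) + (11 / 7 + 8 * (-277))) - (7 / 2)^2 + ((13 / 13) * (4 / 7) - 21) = -251847 / 140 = -1798.91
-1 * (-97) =97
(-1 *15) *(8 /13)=-120 /13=-9.23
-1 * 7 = -7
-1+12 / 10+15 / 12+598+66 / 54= 108121 / 180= 600.67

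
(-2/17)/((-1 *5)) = 2/85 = 0.02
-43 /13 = -3.31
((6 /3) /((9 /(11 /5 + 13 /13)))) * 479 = 15328 /45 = 340.62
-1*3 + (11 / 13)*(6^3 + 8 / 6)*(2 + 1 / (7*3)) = 305939 / 819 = 373.55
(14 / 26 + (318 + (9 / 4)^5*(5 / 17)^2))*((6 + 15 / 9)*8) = 28627223723 / 1442688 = 19842.98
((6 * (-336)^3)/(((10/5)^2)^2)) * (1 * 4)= -56899584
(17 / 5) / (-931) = -17 / 4655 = -0.00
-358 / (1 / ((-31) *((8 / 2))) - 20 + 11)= 39.74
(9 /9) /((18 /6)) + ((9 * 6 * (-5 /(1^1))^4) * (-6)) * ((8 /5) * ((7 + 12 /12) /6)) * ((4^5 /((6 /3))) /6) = -110591999 /3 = -36863999.67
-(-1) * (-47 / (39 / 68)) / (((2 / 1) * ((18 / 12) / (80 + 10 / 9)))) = -2333080 / 1053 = -2215.65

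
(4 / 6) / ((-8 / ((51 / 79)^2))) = -867 / 24964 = -0.03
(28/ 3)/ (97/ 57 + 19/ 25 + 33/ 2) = 26600/ 54041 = 0.49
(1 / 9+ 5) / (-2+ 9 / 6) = -92 / 9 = -10.22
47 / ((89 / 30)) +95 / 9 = 21145 / 801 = 26.40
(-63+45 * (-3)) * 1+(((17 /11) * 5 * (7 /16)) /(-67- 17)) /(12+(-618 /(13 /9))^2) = -198.00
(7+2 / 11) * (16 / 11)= 1264 / 121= 10.45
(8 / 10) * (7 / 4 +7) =7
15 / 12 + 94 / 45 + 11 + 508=94021 / 180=522.34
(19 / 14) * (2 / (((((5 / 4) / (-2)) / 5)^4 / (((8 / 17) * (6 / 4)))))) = 933888 / 119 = 7847.80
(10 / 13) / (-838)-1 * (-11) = 59912 / 5447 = 11.00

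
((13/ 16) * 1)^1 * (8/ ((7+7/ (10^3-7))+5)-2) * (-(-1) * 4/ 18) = -103363/ 429228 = -0.24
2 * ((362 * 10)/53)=7240/53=136.60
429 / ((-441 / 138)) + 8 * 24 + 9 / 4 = 11761 / 196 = 60.01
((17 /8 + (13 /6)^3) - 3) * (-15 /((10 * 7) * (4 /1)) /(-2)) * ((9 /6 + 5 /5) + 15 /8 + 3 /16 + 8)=16817 /5376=3.13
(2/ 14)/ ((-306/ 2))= -1/ 1071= -0.00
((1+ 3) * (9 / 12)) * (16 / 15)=16 / 5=3.20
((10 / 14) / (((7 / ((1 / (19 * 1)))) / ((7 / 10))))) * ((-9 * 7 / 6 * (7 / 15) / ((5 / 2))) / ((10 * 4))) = -7 / 38000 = -0.00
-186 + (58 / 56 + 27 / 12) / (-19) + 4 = -182.17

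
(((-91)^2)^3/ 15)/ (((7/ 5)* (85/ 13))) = 1054614325219/ 255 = 4135742451.84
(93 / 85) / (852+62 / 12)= 558 / 437155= 0.00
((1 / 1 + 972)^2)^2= 896295799441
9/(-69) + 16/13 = 329/299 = 1.10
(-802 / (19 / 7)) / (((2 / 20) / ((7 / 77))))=-56140 / 209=-268.61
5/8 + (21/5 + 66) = 70.82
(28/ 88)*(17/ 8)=119/ 176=0.68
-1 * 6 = -6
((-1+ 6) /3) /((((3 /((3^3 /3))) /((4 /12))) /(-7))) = -35 /3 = -11.67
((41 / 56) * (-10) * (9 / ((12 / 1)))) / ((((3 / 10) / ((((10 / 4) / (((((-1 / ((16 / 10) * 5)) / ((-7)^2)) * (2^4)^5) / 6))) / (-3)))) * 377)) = -35875 / 395313152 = -0.00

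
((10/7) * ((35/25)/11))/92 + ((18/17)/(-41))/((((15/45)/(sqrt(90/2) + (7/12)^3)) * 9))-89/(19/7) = -31639549393/964937952-18 * sqrt(5)/697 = -32.85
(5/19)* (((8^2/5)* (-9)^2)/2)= 2592/19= 136.42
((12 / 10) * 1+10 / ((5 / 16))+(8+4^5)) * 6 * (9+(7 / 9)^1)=937376 / 15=62491.73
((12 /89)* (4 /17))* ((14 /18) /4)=28 /4539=0.01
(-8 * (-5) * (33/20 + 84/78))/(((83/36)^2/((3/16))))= 344574/89557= 3.85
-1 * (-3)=3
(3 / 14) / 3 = 1 / 14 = 0.07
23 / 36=0.64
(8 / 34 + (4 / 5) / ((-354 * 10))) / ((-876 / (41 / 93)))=-0.00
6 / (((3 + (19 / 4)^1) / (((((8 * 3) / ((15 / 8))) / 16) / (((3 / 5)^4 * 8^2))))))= 125 / 1674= 0.07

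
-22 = -22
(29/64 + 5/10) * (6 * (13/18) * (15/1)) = 3965/64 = 61.95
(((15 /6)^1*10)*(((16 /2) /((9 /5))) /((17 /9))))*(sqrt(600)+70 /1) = 10000*sqrt(6) /17+70000 /17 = 5558.52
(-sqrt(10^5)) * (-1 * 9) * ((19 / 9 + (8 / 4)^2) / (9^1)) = 5500 * sqrt(10) / 9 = 1932.50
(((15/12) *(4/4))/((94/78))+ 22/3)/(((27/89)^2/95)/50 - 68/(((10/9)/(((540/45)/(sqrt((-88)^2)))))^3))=-472841595924500/7099471048077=-66.60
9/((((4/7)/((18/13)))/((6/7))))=243/13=18.69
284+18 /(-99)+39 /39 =3133 /11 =284.82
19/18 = 1.06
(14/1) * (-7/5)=-19.60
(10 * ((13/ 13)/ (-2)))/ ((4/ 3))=-15/ 4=-3.75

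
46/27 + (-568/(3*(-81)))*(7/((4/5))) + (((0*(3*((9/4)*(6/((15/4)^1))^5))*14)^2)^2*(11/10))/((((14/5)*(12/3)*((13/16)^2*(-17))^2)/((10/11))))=5384/243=22.16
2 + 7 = 9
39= 39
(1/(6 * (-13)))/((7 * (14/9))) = -3/2548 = -0.00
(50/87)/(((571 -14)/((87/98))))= 25/27293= 0.00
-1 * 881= -881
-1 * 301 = -301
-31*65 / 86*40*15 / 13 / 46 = -23250 / 989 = -23.51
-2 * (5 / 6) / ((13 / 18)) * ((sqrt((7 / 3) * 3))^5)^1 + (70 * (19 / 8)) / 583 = -298.89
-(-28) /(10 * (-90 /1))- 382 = -85957 /225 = -382.03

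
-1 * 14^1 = -14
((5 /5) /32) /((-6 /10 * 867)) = -5 /83232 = -0.00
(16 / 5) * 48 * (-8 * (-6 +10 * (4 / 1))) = -208896 / 5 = -41779.20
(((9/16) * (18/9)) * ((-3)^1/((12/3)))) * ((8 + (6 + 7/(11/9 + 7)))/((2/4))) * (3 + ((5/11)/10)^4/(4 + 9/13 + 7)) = -3169692085077/42158583808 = -75.18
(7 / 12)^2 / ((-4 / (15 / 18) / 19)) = -1.35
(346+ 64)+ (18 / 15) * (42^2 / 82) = 89342 / 205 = 435.81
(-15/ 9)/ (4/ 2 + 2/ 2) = -5/ 9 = -0.56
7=7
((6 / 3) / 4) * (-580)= -290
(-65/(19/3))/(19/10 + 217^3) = -1950/1941479831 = -0.00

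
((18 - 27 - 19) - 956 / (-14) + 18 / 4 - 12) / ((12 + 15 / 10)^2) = 34 / 189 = 0.18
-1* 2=-2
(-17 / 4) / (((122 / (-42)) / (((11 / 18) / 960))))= 1309 / 1405440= 0.00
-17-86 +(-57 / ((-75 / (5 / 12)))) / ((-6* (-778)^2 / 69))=-7481310677 / 72634080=-103.00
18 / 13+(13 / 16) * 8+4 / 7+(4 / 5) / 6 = 23449 / 2730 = 8.59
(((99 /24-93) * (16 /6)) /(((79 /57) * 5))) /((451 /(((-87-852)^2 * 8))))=-1206194328 /2255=-534897.71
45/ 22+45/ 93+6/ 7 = 16167/ 4774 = 3.39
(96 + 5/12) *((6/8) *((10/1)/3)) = 5785/24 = 241.04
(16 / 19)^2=256 / 361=0.71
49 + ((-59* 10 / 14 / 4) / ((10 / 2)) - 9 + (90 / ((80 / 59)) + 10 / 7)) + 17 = 122.70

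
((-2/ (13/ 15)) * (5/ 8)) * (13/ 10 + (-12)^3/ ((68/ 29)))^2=-46919260443/ 60112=-780530.68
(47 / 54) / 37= 47 / 1998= 0.02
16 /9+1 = 25 /9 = 2.78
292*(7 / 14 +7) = 2190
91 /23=3.96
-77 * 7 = -539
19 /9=2.11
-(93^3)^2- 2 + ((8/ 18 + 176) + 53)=-5822911648994/ 9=-646990183221.56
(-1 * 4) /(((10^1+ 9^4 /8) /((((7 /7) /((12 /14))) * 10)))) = -1120 /19923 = -0.06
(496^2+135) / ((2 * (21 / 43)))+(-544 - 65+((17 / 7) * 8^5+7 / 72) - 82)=23824819 / 72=330900.26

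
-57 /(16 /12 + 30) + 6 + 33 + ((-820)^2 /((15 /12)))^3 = 14631233082294275495 /94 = 155651415769088037.18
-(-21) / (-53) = -21 / 53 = -0.40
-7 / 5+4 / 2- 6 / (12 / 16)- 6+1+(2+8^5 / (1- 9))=-20532 / 5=-4106.40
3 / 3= 1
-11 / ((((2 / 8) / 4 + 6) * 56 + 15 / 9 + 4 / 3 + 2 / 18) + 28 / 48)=-396 / 12355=-0.03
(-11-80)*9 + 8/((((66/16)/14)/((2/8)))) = -26803/33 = -812.21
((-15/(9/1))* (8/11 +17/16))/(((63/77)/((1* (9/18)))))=-175/96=-1.82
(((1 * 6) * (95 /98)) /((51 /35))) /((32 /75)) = 35625 /3808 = 9.36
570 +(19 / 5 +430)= 5019 / 5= 1003.80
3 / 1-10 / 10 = 2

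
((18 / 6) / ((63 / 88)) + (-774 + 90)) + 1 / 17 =-679.75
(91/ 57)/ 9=91/ 513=0.18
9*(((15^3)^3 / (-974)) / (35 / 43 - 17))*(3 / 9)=1653064453125 / 225968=7315480.30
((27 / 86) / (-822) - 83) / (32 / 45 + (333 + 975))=-88011945 / 1387731088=-0.06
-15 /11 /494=-15 /5434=-0.00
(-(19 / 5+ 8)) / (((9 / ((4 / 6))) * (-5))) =118 / 675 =0.17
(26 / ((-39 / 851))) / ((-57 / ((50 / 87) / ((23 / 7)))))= 25900 / 14877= 1.74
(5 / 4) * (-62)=-155 / 2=-77.50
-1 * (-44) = 44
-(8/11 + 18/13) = -302/143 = -2.11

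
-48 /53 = -0.91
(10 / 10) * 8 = 8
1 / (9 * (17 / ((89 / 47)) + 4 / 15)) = 445 / 37023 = 0.01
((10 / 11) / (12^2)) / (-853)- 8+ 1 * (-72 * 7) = -345894917 / 675576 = -512.00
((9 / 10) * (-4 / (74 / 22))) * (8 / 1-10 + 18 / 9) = 0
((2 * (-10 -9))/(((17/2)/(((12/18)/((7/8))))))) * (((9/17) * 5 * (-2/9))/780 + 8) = -6449056/236691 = -27.25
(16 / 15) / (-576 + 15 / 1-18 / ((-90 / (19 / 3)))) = -0.00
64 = 64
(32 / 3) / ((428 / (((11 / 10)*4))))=176 / 1605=0.11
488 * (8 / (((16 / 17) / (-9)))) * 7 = -261324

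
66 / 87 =22 / 29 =0.76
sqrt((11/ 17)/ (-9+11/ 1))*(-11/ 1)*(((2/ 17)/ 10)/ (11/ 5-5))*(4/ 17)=0.01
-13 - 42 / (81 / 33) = -271 / 9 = -30.11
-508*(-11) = 5588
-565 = -565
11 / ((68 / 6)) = 33 / 34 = 0.97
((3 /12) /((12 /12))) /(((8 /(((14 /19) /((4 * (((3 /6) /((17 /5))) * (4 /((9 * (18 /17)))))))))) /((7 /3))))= 1323 /6080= 0.22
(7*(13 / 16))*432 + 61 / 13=32002 / 13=2461.69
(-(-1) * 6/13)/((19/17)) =102/247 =0.41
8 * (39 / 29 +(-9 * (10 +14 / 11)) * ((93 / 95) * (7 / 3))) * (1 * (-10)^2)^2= -111715728000 / 6061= -18431897.05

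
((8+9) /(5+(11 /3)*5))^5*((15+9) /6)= 345025251 /420175000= 0.82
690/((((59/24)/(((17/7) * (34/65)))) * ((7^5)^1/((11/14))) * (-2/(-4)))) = 21057696/631657481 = 0.03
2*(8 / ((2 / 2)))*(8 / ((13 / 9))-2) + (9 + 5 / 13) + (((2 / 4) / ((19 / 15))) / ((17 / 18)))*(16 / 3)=22038 / 323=68.23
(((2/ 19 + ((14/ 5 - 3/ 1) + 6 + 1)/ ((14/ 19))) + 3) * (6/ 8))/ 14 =12303/ 18620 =0.66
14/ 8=7/ 4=1.75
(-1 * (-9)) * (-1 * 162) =-1458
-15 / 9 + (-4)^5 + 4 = -3065 / 3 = -1021.67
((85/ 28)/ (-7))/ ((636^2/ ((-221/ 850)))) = 221/ 792812160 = 0.00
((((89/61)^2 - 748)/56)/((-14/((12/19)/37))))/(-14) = -438219/377785688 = -0.00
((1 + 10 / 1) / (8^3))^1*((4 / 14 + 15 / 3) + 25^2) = 12133 / 896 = 13.54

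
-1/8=-0.12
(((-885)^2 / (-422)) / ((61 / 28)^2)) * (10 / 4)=-767560500 / 785131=-977.62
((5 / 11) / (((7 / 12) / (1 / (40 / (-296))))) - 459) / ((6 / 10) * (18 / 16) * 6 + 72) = -6.11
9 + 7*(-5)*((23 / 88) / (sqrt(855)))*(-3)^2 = 9 - 483*sqrt(95) / 1672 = 6.18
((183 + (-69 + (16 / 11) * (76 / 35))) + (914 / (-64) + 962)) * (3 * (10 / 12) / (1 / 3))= 39357861 / 4928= 7986.58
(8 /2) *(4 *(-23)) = -368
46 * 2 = 92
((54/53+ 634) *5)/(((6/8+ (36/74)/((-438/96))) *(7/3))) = 259728160/122801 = 2115.03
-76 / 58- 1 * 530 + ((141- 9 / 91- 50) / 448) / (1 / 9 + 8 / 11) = -3257061165 / 6133036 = -531.07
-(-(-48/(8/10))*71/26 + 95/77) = -165245/1001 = -165.08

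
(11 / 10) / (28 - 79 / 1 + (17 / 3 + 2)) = -33 / 1300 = -0.03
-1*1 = -1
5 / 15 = 1 / 3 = 0.33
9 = 9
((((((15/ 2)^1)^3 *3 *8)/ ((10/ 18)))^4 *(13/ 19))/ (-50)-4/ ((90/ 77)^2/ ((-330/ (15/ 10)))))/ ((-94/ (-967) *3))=-22467512339936877209879/ 4339980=-5176870017819639.08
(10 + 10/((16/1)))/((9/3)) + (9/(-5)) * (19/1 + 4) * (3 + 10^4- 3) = -9935915/24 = -413996.46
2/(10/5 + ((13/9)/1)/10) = 180/193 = 0.93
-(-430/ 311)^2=-184900/ 96721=-1.91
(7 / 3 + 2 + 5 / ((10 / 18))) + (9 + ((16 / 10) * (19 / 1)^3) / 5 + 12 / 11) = 1830101 / 825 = 2218.30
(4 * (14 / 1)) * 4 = 224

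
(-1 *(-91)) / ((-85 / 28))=-2548 / 85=-29.98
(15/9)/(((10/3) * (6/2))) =1/6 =0.17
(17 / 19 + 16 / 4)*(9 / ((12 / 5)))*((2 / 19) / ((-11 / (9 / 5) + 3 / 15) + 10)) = 62775 / 132848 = 0.47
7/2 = 3.50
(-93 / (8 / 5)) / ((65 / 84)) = -1953 / 26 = -75.12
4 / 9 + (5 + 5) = 94 / 9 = 10.44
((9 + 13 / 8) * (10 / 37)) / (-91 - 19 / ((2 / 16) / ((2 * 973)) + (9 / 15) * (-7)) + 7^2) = -138942275 / 1813267288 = -0.08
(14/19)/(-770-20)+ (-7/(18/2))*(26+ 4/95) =-273637/13509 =-20.26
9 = 9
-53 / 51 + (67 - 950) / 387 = -21848 / 6579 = -3.32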